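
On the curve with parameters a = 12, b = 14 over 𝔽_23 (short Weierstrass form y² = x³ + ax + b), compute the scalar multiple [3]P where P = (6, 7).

Repeated addition: build up to 3P.
2P: tangent at (6, 7): λ = (3·6² + 12)/(2·7) ≡ 5/14. 14⁻¹ ≡ 5 (mod 23), so λ ≡ 5·5 ≡ 2.
  x = λ² - 6 - 6 = 4 - 12 ≡ 15; y = λ·(6 - 15) - 7 ≡ 21. → (15, 21)
3P: (15, 21) + (6, 7). λ = (7 - 21)/(6 - 15) ≡ 9/14 mod 23. 14⁻¹ ≡ 5 (mod 23) since 14·5 = 70 ≡ 1, so λ ≡ 22.
  x = λ² - 15 - 6 = 484 - 21 ≡ 3; y = λ·(15 - 3) - 21 ≡ 13. → (3, 13)

(3, 13)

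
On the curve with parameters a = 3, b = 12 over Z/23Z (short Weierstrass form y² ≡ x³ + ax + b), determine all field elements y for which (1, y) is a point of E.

x³ + 3x + 12 = 16 ≡ 16 (mod 23).
Square roots of 16 mod 23: 4 and 19 (since 4² = 16 ≡ 16).

4, 19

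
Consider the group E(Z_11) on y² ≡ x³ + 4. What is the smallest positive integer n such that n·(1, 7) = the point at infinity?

2P: tangent at (1, 7): λ = (3·1² + 0)/(2·7) ≡ 3/3. 3⁻¹ ≡ 4 (mod 11), so λ ≡ 3·4 ≡ 1.
  x = λ² - 1 - 1 = 1 - 2 ≡ 10; y = λ·(1 - 10) - 7 ≡ 6. → (10, 6)
3P: (10, 6) + (1, 7). λ = (7 - 6)/(1 - 10) ≡ 1/2 mod 11. 2⁻¹ ≡ 6 (mod 11), so λ ≡ 6.
  x = λ² - 10 - 1 = 36 - 11 ≡ 3; y = λ·(10 - 3) - 6 ≡ 3. → (3, 3)
4P: (3, 3) + (1, 7). λ = (7 - 3)/(1 - 3) ≡ 4/9 mod 11. 9⁻¹ ≡ 5 (mod 11), so λ ≡ 9.
  x = λ² - 3 - 1 = 81 - 4 ≡ 0; y = λ·(3 - 0) - 3 ≡ 2. → (0, 2)
5P: (0, 2) + (1, 7). λ = (7 - 2)/(1 - 0) ≡ 5/1 mod 11. 1⁻¹ ≡ 1 (mod 11) since 1·1 = 1 ≡ 1, so λ ≡ 5.
  x = λ² - 0 - 1 = 25 - 1 ≡ 2; y = λ·(0 - 2) - 2 ≡ 10. → (2, 10)
6P: (2, 10) + (1, 7). λ = (7 - 10)/(1 - 2) ≡ 8/10 mod 11. 10⁻¹ ≡ 10 (mod 11) since 10·10 = 100 ≡ 1, so λ ≡ 3.
  x = λ² - 2 - 1 = 9 - 3 ≡ 6; y = λ·(2 - 6) - 10 ≡ 0. → (6, 0)
7P: (6, 0) + (1, 7). λ = (7 - 0)/(1 - 6) ≡ 7/6 mod 11. 6⁻¹ ≡ 2 (mod 11), so λ ≡ 3.
  x = λ² - 6 - 1 = 9 - 7 ≡ 2; y = λ·(6 - 2) - 0 ≡ 1. → (2, 1)
8P: (2, 1) + (1, 7). λ = (7 - 1)/(1 - 2) ≡ 6/10 mod 11. 10⁻¹ ≡ 10 (mod 11), so λ ≡ 5.
  x = λ² - 2 - 1 = 25 - 3 ≡ 0; y = λ·(2 - 0) - 1 ≡ 9. → (0, 9)
9P: (0, 9) + (1, 7). λ = (7 - 9)/(1 - 0) ≡ 9/1 mod 11. 1⁻¹ ≡ 1 (mod 11), so λ ≡ 9.
  x = λ² - 0 - 1 = 81 - 1 ≡ 3; y = λ·(0 - 3) - 9 ≡ 8. → (3, 8)
10P: (3, 8) + (1, 7). λ = (7 - 8)/(1 - 3) ≡ 10/9 mod 11. 9⁻¹ ≡ 5 (mod 11), so λ ≡ 6.
  x = λ² - 3 - 1 = 36 - 4 ≡ 10; y = λ·(3 - 10) - 8 ≡ 5. → (10, 5)
11P: (10, 5) + (1, 7). λ = (7 - 5)/(1 - 10) ≡ 2/2 mod 11. 2⁻¹ ≡ 6 (mod 11) since 2·6 = 12 ≡ 1, so λ ≡ 1.
  x = λ² - 10 - 1 = 1 - 11 ≡ 1; y = λ·(10 - 1) - 5 ≡ 4. → (1, 4)
12P: (1, 4) + (1, 7): same x and y₁ ≡ -y₂, so the sum is the point at infinity.
12P = the point at infinity, so the order is 12.

12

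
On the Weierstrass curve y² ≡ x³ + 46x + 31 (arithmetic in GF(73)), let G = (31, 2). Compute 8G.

(59, 72)

Repeated addition: build up to 8G.
2G: tangent at (31, 2): λ = (3·31² + 46)/(2·2) ≡ 9/4. 4⁻¹ ≡ 55 (mod 73), so λ ≡ 9·55 ≡ 57.
  x = λ² - 31 - 31 = 3249 - 62 ≡ 48; y = λ·(31 - 48) - 2 ≡ 51. → (48, 51)
3G: (48, 51) + (31, 2). λ = (2 - 51)/(31 - 48) ≡ 24/56 mod 73. 56⁻¹ ≡ 30 (mod 73), so λ ≡ 63.
  x = λ² - 48 - 31 = 3969 - 79 ≡ 21; y = λ·(48 - 21) - 51 ≡ 44. → (21, 44)
4G: (21, 44) + (31, 2). λ = (2 - 44)/(31 - 21) ≡ 31/10 mod 73. 10⁻¹ ≡ 22 (mod 73) since 10·22 = 220 ≡ 1, so λ ≡ 25.
  x = λ² - 21 - 31 = 625 - 52 ≡ 62; y = λ·(21 - 62) - 44 ≡ 26. → (62, 26)
5G: (62, 26) + (31, 2). λ = (2 - 26)/(31 - 62) ≡ 49/42 mod 73. 42⁻¹ ≡ 40 (mod 73) since 42·40 = 1680 ≡ 1, so λ ≡ 62.
  x = λ² - 62 - 31 = 3844 - 93 ≡ 28; y = λ·(62 - 28) - 26 ≡ 38. → (28, 38)
6G: (28, 38) + (31, 2). λ = (2 - 38)/(31 - 28) ≡ 37/3 mod 73. 3⁻¹ ≡ 49 (mod 73), so λ ≡ 61.
  x = λ² - 28 - 31 = 3721 - 59 ≡ 12; y = λ·(28 - 12) - 38 ≡ 62. → (12, 62)
7G: (12, 62) + (31, 2). λ = (2 - 62)/(31 - 12) ≡ 13/19 mod 73. 19⁻¹ ≡ 50 (mod 73), so λ ≡ 66.
  x = λ² - 12 - 31 = 4356 - 43 ≡ 6; y = λ·(12 - 6) - 62 ≡ 42. → (6, 42)
8G: (6, 42) + (31, 2). λ = (2 - 42)/(31 - 6) ≡ 33/25 mod 73. 25⁻¹ ≡ 38 (mod 73) since 25·38 = 950 ≡ 1, so λ ≡ 13.
  x = λ² - 6 - 31 = 169 - 37 ≡ 59; y = λ·(6 - 59) - 42 ≡ 72. → (59, 72)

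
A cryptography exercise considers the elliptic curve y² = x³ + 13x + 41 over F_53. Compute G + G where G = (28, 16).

(33, 7)

tangent at (28, 16): λ = (3·28² + 13)/(2·16) ≡ 33/32. 32⁻¹ ≡ 5 (mod 53), so λ ≡ 33·5 ≡ 6.
  x = λ² - 28 - 28 = 36 - 56 ≡ 33; y = λ·(28 - 33) - 16 ≡ 7. → (33, 7)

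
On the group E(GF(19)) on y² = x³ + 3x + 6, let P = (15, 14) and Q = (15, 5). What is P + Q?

O

The two points share x = 15 and their y-coordinates satisfy 14 + 5 ≡ 0 (mod 19), so they are inverses. Their sum is ∞.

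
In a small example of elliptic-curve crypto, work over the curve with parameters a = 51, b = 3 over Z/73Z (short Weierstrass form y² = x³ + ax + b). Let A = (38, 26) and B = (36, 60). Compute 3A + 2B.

First 3A:
Repeated addition: build up to 3A.
2A: tangent at (38, 26): λ = (3·38² + 51)/(2·26) ≡ 3/52. 52⁻¹ ≡ 66 (mod 73) since 52·66 = 3432 ≡ 1, so λ ≡ 3·66 ≡ 52.
  x = λ² - 38 - 38 = 2704 - 76 ≡ 0; y = λ·(38 - 0) - 26 ≡ 52. → (0, 52)
3A: (0, 52) + (38, 26). λ = (26 - 52)/(38 - 0) ≡ 47/38 mod 73. 38⁻¹ ≡ 25 (mod 73), so λ ≡ 7.
  x = λ² - 0 - 38 = 49 - 38 ≡ 11; y = λ·(0 - 11) - 52 ≡ 17. → (11, 17)
3A = (11, 17).
Next 2B:
Repeated addition: build up to 2B.
2B: tangent at (36, 60): λ = (3·36² + 51)/(2·60) ≡ 70/47. 47⁻¹ ≡ 14 (mod 73), so λ ≡ 70·14 ≡ 31.
  x = λ² - 36 - 36 = 961 - 72 ≡ 13; y = λ·(36 - 13) - 60 ≡ 69. → (13, 69)
2B = (13, 69).
Finally 3A + 2B:
(11, 17) + (13, 69). λ = (69 - 17)/(13 - 11) ≡ 52/2 mod 73. 2⁻¹ ≡ 37 (mod 73), so λ ≡ 26.
  x = λ² - 11 - 13 = 676 - 24 ≡ 68; y = λ·(11 - 68) - 17 ≡ 34. → (68, 34)

(68, 34)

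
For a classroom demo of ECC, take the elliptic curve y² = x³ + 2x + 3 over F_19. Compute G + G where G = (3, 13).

tangent at (3, 13): λ = (3·3² + 2)/(2·13) ≡ 10/7. 7⁻¹ ≡ 11 (mod 19), so λ ≡ 10·11 ≡ 15.
  x = λ² - 3 - 3 = 225 - 6 ≡ 10; y = λ·(3 - 10) - 13 ≡ 15. → (10, 15)

(10, 15)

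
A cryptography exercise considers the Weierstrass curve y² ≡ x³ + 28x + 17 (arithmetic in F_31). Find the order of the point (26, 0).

2

2P: (26, 0) + (26, 0): same x and y₁ ≡ -y₂, so the sum is ∞.
2P = ∞, so the order is 2.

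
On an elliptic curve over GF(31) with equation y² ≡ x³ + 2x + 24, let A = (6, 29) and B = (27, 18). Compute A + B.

(2, 25)

(6, 29) + (27, 18). λ = (18 - 29)/(27 - 6) ≡ 20/21 mod 31. 21⁻¹ ≡ 3 (mod 31) since 21·3 = 63 ≡ 1, so λ ≡ 29.
  x = λ² - 6 - 27 = 841 - 33 ≡ 2; y = λ·(6 - 2) - 29 ≡ 25. → (2, 25)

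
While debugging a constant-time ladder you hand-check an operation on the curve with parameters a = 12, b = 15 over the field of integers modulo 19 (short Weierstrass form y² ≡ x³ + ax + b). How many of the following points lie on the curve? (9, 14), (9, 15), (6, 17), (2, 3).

2

(9, 14): 14² ≡ 6, rhs ≡ 16 → off.
(9, 15): 15² ≡ 16, rhs ≡ 16 → on.
(6, 17): 17² ≡ 4, rhs ≡ 18 → off.
(2, 3): 3² ≡ 9, rhs ≡ 9 → on.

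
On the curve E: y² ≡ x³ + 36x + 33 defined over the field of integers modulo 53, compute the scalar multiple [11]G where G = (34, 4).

(41, 29)

Double-and-add on 11 = (1011)₂. Start with G = (34, 4) for the leading 1-bit.
double: tangent at (34, 4): λ = (3·34² + 36)/(2·4) ≡ 6/8. 8⁻¹ ≡ 20 (mod 53), so λ ≡ 6·20 ≡ 14.
  x = λ² - 34 - 34 = 196 - 68 ≡ 22; y = λ·(34 - 22) - 4 ≡ 5. → (22, 5)
double: tangent at (22, 5): λ = (3·22² + 36)/(2·5) ≡ 4/10. 10⁻¹ ≡ 16 (mod 53), so λ ≡ 4·16 ≡ 11.
  x = λ² - 22 - 22 = 121 - 44 ≡ 24; y = λ·(22 - 24) - 5 ≡ 26. → (24, 26)
add G: (24, 26) + (34, 4). λ = (4 - 26)/(34 - 24) ≡ 31/10 mod 53. 10⁻¹ ≡ 16 (mod 53), so λ ≡ 19.
  x = λ² - 24 - 34 = 361 - 58 ≡ 38; y = λ·(24 - 38) - 26 ≡ 26. → (38, 26)
double: tangent at (38, 26): λ = (3·38² + 36)/(2·26) ≡ 22/52. 52⁻¹ ≡ 52 (mod 53), so λ ≡ 22·52 ≡ 31.
  x = λ² - 38 - 38 = 961 - 76 ≡ 37; y = λ·(38 - 37) - 26 ≡ 5. → (37, 5)
add G: (37, 5) + (34, 4). λ = (4 - 5)/(34 - 37) ≡ 52/50 mod 53. 50⁻¹ ≡ 35 (mod 53), so λ ≡ 18.
  x = λ² - 37 - 34 = 324 - 71 ≡ 41; y = λ·(37 - 41) - 5 ≡ 29. → (41, 29)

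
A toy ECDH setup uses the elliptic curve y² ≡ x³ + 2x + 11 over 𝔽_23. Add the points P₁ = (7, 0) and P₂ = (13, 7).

(7, 0) + (13, 7). λ = (7 - 0)/(13 - 7) ≡ 7/6 mod 23. 6⁻¹ ≡ 4 (mod 23) since 6·4 = 24 ≡ 1, so λ ≡ 5.
  x = λ² - 7 - 13 = 25 - 20 ≡ 5; y = λ·(7 - 5) - 0 ≡ 10. → (5, 10)

(5, 10)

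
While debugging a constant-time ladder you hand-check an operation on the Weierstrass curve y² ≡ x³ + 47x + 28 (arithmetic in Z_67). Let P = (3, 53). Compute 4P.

Double-and-add on 4 = (100)₂. Start with P = (3, 53) for the leading 1-bit.
double: tangent at (3, 53): λ = (3·3² + 47)/(2·53) ≡ 7/39. 39⁻¹ ≡ 55 (mod 67), so λ ≡ 7·55 ≡ 50.
  x = λ² - 3 - 3 = 2500 - 6 ≡ 15; y = λ·(3 - 15) - 53 ≡ 17. → (15, 17)
double: tangent at (15, 17): λ = (3·15² + 47)/(2·17) ≡ 52/34. 34⁻¹ ≡ 2 (mod 67), so λ ≡ 52·2 ≡ 37.
  x = λ² - 15 - 15 = 1369 - 30 ≡ 66; y = λ·(15 - 66) - 17 ≡ 39. → (66, 39)

(66, 39)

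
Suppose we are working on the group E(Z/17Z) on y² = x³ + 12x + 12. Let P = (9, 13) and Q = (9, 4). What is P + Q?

O

The two points share x = 9 and their y-coordinates satisfy 13 + 4 ≡ 0 (mod 17), so they are inverses. Their sum is O.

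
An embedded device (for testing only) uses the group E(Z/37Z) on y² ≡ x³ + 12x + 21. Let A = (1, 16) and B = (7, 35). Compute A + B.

(1, 16) + (7, 35). λ = (35 - 16)/(7 - 1) ≡ 19/6 mod 37. 6⁻¹ ≡ 31 (mod 37), so λ ≡ 34.
  x = λ² - 1 - 7 = 1156 - 8 ≡ 1; y = λ·(1 - 1) - 16 ≡ 21. → (1, 21)

(1, 21)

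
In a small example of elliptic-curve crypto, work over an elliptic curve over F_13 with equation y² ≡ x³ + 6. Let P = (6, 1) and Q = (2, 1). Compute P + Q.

(6, 1) + (2, 1). λ = (1 - 1)/(2 - 6) ≡ 0/9 mod 13. 9⁻¹ ≡ 3 (mod 13) since 9·3 = 27 ≡ 1, so λ ≡ 0.
  x = λ² - 6 - 2 = 0 - 8 ≡ 5; y = λ·(6 - 5) - 1 ≡ 12. → (5, 12)

(5, 12)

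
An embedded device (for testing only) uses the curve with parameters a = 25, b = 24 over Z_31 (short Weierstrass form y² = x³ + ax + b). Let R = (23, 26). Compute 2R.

(16, 5)

tangent at (23, 26): λ = (3·23² + 25)/(2·26) ≡ 0/21. 21⁻¹ ≡ 3 (mod 31) since 21·3 = 63 ≡ 1, so λ ≡ 0·3 ≡ 0.
  x = λ² - 23 - 23 = 0 - 46 ≡ 16; y = λ·(23 - 16) - 26 ≡ 5. → (16, 5)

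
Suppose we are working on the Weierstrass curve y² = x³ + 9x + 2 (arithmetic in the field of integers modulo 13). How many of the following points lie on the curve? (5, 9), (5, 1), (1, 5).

(5, 9): 9² ≡ 3, rhs ≡ 3 → on.
(5, 1): 1² ≡ 1, rhs ≡ 3 → off.
(1, 5): 5² ≡ 12, rhs ≡ 12 → on.

2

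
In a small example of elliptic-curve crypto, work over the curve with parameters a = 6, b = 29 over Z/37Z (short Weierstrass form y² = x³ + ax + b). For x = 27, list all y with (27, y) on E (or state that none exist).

none

x³ + 6x + 29 = 19874 ≡ 5 (mod 37).
5 is a non-residue mod 37; no y exists.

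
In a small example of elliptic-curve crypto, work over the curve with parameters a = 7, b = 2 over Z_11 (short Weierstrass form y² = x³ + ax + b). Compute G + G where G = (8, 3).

tangent at (8, 3): λ = (3·8² + 7)/(2·3) ≡ 1/6. 6⁻¹ ≡ 2 (mod 11) since 6·2 = 12 ≡ 1, so λ ≡ 1·2 ≡ 2.
  x = λ² - 8 - 8 = 4 - 16 ≡ 10; y = λ·(8 - 10) - 3 ≡ 4. → (10, 4)

(10, 4)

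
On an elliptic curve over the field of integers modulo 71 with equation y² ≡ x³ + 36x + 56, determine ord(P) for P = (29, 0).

2

2P: (29, 0) + (29, 0): same x and y₁ ≡ -y₂, so the sum is 𝒪.
2P = 𝒪, so the order is 2.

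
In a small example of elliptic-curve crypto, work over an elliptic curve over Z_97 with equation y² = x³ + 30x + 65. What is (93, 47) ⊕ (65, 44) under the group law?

(25, 85)

(93, 47) + (65, 44). λ = (44 - 47)/(65 - 93) ≡ 94/69 mod 97. 69⁻¹ ≡ 45 (mod 97) since 69·45 = 3105 ≡ 1, so λ ≡ 59.
  x = λ² - 93 - 65 = 3481 - 158 ≡ 25; y = λ·(93 - 25) - 47 ≡ 85. → (25, 85)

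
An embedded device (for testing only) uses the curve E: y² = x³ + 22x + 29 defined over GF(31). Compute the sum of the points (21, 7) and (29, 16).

(6, 6)

(21, 7) + (29, 16). λ = (16 - 7)/(29 - 21) ≡ 9/8 mod 31. 8⁻¹ ≡ 4 (mod 31) since 8·4 = 32 ≡ 1, so λ ≡ 5.
  x = λ² - 21 - 29 = 25 - 50 ≡ 6; y = λ·(21 - 6) - 7 ≡ 6. → (6, 6)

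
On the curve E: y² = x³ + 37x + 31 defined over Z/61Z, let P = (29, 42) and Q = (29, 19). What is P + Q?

O

The two points share x = 29 and their y-coordinates satisfy 42 + 19 ≡ 0 (mod 61), so they are inverses. Their sum is the point at infinity.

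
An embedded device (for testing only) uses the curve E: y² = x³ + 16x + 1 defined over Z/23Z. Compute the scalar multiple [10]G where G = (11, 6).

Double-and-add on 10 = (1010)₂. Start with G = (11, 6) for the leading 1-bit.
double: tangent at (11, 6): λ = (3·11² + 16)/(2·6) ≡ 11/12. 12⁻¹ ≡ 2 (mod 23) since 12·2 = 24 ≡ 1, so λ ≡ 11·2 ≡ 22.
  x = λ² - 11 - 11 = 484 - 22 ≡ 2; y = λ·(11 - 2) - 6 ≡ 8. → (2, 8)
double: tangent at (2, 8): λ = (3·2² + 16)/(2·8) ≡ 5/16. 16⁻¹ ≡ 13 (mod 23) since 16·13 = 208 ≡ 1, so λ ≡ 5·13 ≡ 19.
  x = λ² - 2 - 2 = 361 - 4 ≡ 12; y = λ·(2 - 12) - 8 ≡ 9. → (12, 9)
add G: (12, 9) + (11, 6). λ = (6 - 9)/(11 - 12) ≡ 20/22 mod 23. 22⁻¹ ≡ 22 (mod 23), so λ ≡ 3.
  x = λ² - 12 - 11 = 9 - 23 ≡ 9; y = λ·(12 - 9) - 9 ≡ 0. → (9, 0)
double: (9, 0) + (9, 0): same x and y₁ ≡ -y₂, so the sum is O.

O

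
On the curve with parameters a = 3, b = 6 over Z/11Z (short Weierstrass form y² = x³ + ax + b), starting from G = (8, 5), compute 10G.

(9, 6)

Repeated addition: build up to 10G.
2G: tangent at (8, 5): λ = (3·8² + 3)/(2·5) ≡ 8/10. 10⁻¹ ≡ 10 (mod 11) since 10·10 = 100 ≡ 1, so λ ≡ 8·10 ≡ 3.
  x = λ² - 8 - 8 = 9 - 16 ≡ 4; y = λ·(8 - 4) - 5 ≡ 7. → (4, 7)
3G: (4, 7) + (8, 5). λ = (5 - 7)/(8 - 4) ≡ 9/4 mod 11. 4⁻¹ ≡ 3 (mod 11) since 4·3 = 12 ≡ 1, so λ ≡ 5.
  x = λ² - 4 - 8 = 25 - 12 ≡ 2; y = λ·(4 - 2) - 7 ≡ 3. → (2, 3)
4G: (2, 3) + (8, 5). λ = (5 - 3)/(8 - 2) ≡ 2/6 mod 11. 6⁻¹ ≡ 2 (mod 11), so λ ≡ 4.
  x = λ² - 2 - 8 = 16 - 10 ≡ 6; y = λ·(2 - 6) - 3 ≡ 3. → (6, 3)
5G: (6, 3) + (8, 5). λ = (5 - 3)/(8 - 6) ≡ 2/2 mod 11. 2⁻¹ ≡ 6 (mod 11), so λ ≡ 1.
  x = λ² - 6 - 8 = 1 - 14 ≡ 9; y = λ·(6 - 9) - 3 ≡ 5. → (9, 5)
6G: (9, 5) + (8, 5). λ = (5 - 5)/(8 - 9) ≡ 0/10 mod 11. 10⁻¹ ≡ 10 (mod 11), so λ ≡ 0.
  x = λ² - 9 - 8 = 0 - 17 ≡ 5; y = λ·(9 - 5) - 5 ≡ 6. → (5, 6)
7G: (5, 6) + (8, 5). λ = (5 - 6)/(8 - 5) ≡ 10/3 mod 11. 3⁻¹ ≡ 4 (mod 11) since 3·4 = 12 ≡ 1, so λ ≡ 7.
  x = λ² - 5 - 8 = 49 - 13 ≡ 3; y = λ·(5 - 3) - 6 ≡ 8. → (3, 8)
8G: (3, 8) + (8, 5). λ = (5 - 8)/(8 - 3) ≡ 8/5 mod 11. 5⁻¹ ≡ 9 (mod 11), so λ ≡ 6.
  x = λ² - 3 - 8 = 36 - 11 ≡ 3; y = λ·(3 - 3) - 8 ≡ 3. → (3, 3)
9G: (3, 3) + (8, 5). λ = (5 - 3)/(8 - 3) ≡ 2/5 mod 11. 5⁻¹ ≡ 9 (mod 11) since 5·9 = 45 ≡ 1, so λ ≡ 7.
  x = λ² - 3 - 8 = 49 - 11 ≡ 5; y = λ·(3 - 5) - 3 ≡ 5. → (5, 5)
10G: (5, 5) + (8, 5). λ = (5 - 5)/(8 - 5) ≡ 0/3 mod 11. 3⁻¹ ≡ 4 (mod 11), so λ ≡ 0.
  x = λ² - 5 - 8 = 0 - 13 ≡ 9; y = λ·(5 - 9) - 5 ≡ 6. → (9, 6)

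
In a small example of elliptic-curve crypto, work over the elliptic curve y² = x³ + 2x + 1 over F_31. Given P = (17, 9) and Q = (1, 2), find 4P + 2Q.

First 4P:
Repeated addition: build up to 4P.
2P: tangent at (17, 9): λ = (3·17² + 2)/(2·9) ≡ 1/18. 18⁻¹ ≡ 19 (mod 31), so λ ≡ 1·19 ≡ 19.
  x = λ² - 17 - 17 = 361 - 34 ≡ 17; y = λ·(17 - 17) - 9 ≡ 22. → (17, 22)
3P: (17, 22) + (17, 9): same x and y₁ ≡ -y₂, so the sum is ∞.
4P: ∞ + (17, 9) = (17, 9) (identity).
4P = (17, 9).
Next 2Q:
Repeated addition: build up to 2Q.
2Q: tangent at (1, 2): λ = (3·1² + 2)/(2·2) ≡ 5/4. 4⁻¹ ≡ 8 (mod 31) since 4·8 = 32 ≡ 1, so λ ≡ 5·8 ≡ 9.
  x = λ² - 1 - 1 = 81 - 2 ≡ 17; y = λ·(1 - 17) - 2 ≡ 9. → (17, 9)
2Q = (17, 9).
Finally 4P + 2Q:
tangent at (17, 9): λ = (3·17² + 2)/(2·9) ≡ 1/18. 18⁻¹ ≡ 19 (mod 31) since 18·19 = 342 ≡ 1, so λ ≡ 1·19 ≡ 19.
  x = λ² - 17 - 17 = 361 - 34 ≡ 17; y = λ·(17 - 17) - 9 ≡ 22. → (17, 22)

(17, 22)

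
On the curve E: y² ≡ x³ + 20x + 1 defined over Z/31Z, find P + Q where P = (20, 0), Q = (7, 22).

(20, 0) + (7, 22). λ = (22 - 0)/(7 - 20) ≡ 22/18 mod 31. 18⁻¹ ≡ 19 (mod 31) since 18·19 = 342 ≡ 1, so λ ≡ 15.
  x = λ² - 20 - 7 = 225 - 27 ≡ 12; y = λ·(20 - 12) - 0 ≡ 27. → (12, 27)

(12, 27)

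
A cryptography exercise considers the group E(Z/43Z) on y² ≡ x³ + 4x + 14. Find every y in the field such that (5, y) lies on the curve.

x³ + 4x + 14 = 159 ≡ 30 (mod 43).
30 is a non-residue mod 43; no y exists.

none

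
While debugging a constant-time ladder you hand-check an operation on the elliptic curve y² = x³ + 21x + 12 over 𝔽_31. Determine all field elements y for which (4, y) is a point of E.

x³ + 21x + 12 = 160 ≡ 5 (mod 31).
Square roots of 5 mod 31: 6 and 25 (since 6² = 36 ≡ 5).

6, 25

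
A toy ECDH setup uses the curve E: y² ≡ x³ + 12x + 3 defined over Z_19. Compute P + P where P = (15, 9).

tangent at (15, 9): λ = (3·15² + 12)/(2·9) ≡ 3/18. 18⁻¹ ≡ 18 (mod 19), so λ ≡ 3·18 ≡ 16.
  x = λ² - 15 - 15 = 256 - 30 ≡ 17; y = λ·(15 - 17) - 9 ≡ 16. → (17, 16)

(17, 16)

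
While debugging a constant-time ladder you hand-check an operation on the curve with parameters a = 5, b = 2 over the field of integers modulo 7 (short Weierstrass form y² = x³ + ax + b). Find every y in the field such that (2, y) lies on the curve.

none

x³ + 5x + 2 = 20 ≡ 6 (mod 7).
6 is a non-residue mod 7; no y exists.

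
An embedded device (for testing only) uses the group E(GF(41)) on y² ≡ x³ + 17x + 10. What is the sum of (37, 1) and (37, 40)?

O

The two points share x = 37 and their y-coordinates satisfy 1 + 40 ≡ 0 (mod 41), so they are inverses. Their sum is O.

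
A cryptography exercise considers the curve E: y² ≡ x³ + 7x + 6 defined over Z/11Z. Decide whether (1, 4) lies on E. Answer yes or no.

y² = 4² ≡ 5; x³ + 7x + 6 = 14 ≡ 3 (mod 11). 5 ≠ 3.

no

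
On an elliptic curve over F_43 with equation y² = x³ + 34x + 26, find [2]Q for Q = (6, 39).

(37, 6)

tangent at (6, 39): λ = (3·6² + 34)/(2·39) ≡ 13/35. 35⁻¹ ≡ 16 (mod 43), so λ ≡ 13·16 ≡ 36.
  x = λ² - 6 - 6 = 1296 - 12 ≡ 37; y = λ·(6 - 37) - 39 ≡ 6. → (37, 6)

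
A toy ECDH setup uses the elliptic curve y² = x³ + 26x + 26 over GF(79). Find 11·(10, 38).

(70, 13)

Write G = (10, 38).
Double-and-add on 11 = (1011)₂. Start with G = (10, 38) for the leading 1-bit.
double: tangent at (10, 38): λ = (3·10² + 26)/(2·38) ≡ 10/76. 76⁻¹ ≡ 26 (mod 79), so λ ≡ 10·26 ≡ 23.
  x = λ² - 10 - 10 = 529 - 20 ≡ 35; y = λ·(10 - 35) - 38 ≡ 19. → (35, 19)
double: tangent at (35, 19): λ = (3·35² + 26)/(2·19) ≡ 67/38. 38⁻¹ ≡ 52 (mod 79), so λ ≡ 67·52 ≡ 8.
  x = λ² - 35 - 35 = 64 - 70 ≡ 73; y = λ·(35 - 73) - 19 ≡ 72. → (73, 72)
add G: (73, 72) + (10, 38). λ = (38 - 72)/(10 - 73) ≡ 45/16 mod 79. 16⁻¹ ≡ 5 (mod 79) since 16·5 = 80 ≡ 1, so λ ≡ 67.
  x = λ² - 73 - 10 = 4489 - 83 ≡ 61; y = λ·(73 - 61) - 72 ≡ 21. → (61, 21)
double: tangent at (61, 21): λ = (3·61² + 26)/(2·21) ≡ 50/42. 42⁻¹ ≡ 32 (mod 79) since 42·32 = 1344 ≡ 1, so λ ≡ 50·32 ≡ 20.
  x = λ² - 61 - 61 = 400 - 122 ≡ 41; y = λ·(61 - 41) - 21 ≡ 63. → (41, 63)
add G: (41, 63) + (10, 38). λ = (38 - 63)/(10 - 41) ≡ 54/48 mod 79. 48⁻¹ ≡ 28 (mod 79), so λ ≡ 11.
  x = λ² - 41 - 10 = 121 - 51 ≡ 70; y = λ·(41 - 70) - 63 ≡ 13. → (70, 13)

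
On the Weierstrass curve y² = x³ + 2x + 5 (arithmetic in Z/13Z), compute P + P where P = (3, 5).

(8, 0)

tangent at (3, 5): λ = (3·3² + 2)/(2·5) ≡ 3/10. 10⁻¹ ≡ 4 (mod 13) since 10·4 = 40 ≡ 1, so λ ≡ 3·4 ≡ 12.
  x = λ² - 3 - 3 = 144 - 6 ≡ 8; y = λ·(3 - 8) - 5 ≡ 0. → (8, 0)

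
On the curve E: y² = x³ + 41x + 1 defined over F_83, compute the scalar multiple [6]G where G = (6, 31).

Repeated addition: build up to 6G.
2G: tangent at (6, 31): λ = (3·6² + 41)/(2·31) ≡ 66/62. 62⁻¹ ≡ 79 (mod 83), so λ ≡ 66·79 ≡ 68.
  x = λ² - 6 - 6 = 4624 - 12 ≡ 47; y = λ·(6 - 47) - 31 ≡ 3. → (47, 3)
3G: (47, 3) + (6, 31). λ = (31 - 3)/(6 - 47) ≡ 28/42 mod 83. 42⁻¹ ≡ 2 (mod 83) since 42·2 = 84 ≡ 1, so λ ≡ 56.
  x = λ² - 47 - 6 = 3136 - 53 ≡ 12; y = λ·(47 - 12) - 3 ≡ 48. → (12, 48)
4G: (12, 48) + (6, 31). λ = (31 - 48)/(6 - 12) ≡ 66/77 mod 83. 77⁻¹ ≡ 69 (mod 83), so λ ≡ 72.
  x = λ² - 12 - 6 = 5184 - 18 ≡ 20; y = λ·(12 - 20) - 48 ≡ 40. → (20, 40)
5G: (20, 40) + (6, 31). λ = (31 - 40)/(6 - 20) ≡ 74/69 mod 83. 69⁻¹ ≡ 77 (mod 83) since 69·77 = 5313 ≡ 1, so λ ≡ 54.
  x = λ² - 20 - 6 = 2916 - 26 ≡ 68; y = λ·(20 - 68) - 40 ≡ 24. → (68, 24)
6G: (68, 24) + (6, 31). λ = (31 - 24)/(6 - 68) ≡ 7/21 mod 83. 21⁻¹ ≡ 4 (mod 83) since 21·4 = 84 ≡ 1, so λ ≡ 28.
  x = λ² - 68 - 6 = 784 - 74 ≡ 46; y = λ·(68 - 46) - 24 ≡ 11. → (46, 11)

(46, 11)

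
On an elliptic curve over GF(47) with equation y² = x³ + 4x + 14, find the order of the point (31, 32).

5

2P: tangent at (31, 32): λ = (3·31² + 4)/(2·32) ≡ 20/17. 17⁻¹ ≡ 36 (mod 47), so λ ≡ 20·36 ≡ 15.
  x = λ² - 31 - 31 = 225 - 62 ≡ 22; y = λ·(31 - 22) - 32 ≡ 9. → (22, 9)
3P: (22, 9) + (31, 32). λ = (32 - 9)/(31 - 22) ≡ 23/9 mod 47. 9⁻¹ ≡ 21 (mod 47) since 9·21 = 189 ≡ 1, so λ ≡ 13.
  x = λ² - 22 - 31 = 169 - 53 ≡ 22; y = λ·(22 - 22) - 9 ≡ 38. → (22, 38)
4P: (22, 38) + (31, 32). λ = (32 - 38)/(31 - 22) ≡ 41/9 mod 47. 9⁻¹ ≡ 21 (mod 47), so λ ≡ 15.
  x = λ² - 22 - 31 = 225 - 53 ≡ 31; y = λ·(22 - 31) - 38 ≡ 15. → (31, 15)
5P: (31, 15) + (31, 32): same x and y₁ ≡ -y₂, so the sum is O.
5P = O, so the order is 5.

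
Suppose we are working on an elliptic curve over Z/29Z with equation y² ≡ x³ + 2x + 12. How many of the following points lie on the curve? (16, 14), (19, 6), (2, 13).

3

(16, 14): 14² ≡ 22, rhs ≡ 22 → on.
(19, 6): 6² ≡ 7, rhs ≡ 7 → on.
(2, 13): 13² ≡ 24, rhs ≡ 24 → on.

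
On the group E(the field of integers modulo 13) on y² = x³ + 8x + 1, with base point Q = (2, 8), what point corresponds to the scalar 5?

(7, 6)

Repeated addition: build up to 5Q.
2Q: tangent at (2, 8): λ = (3·2² + 8)/(2·8) ≡ 7/3. 3⁻¹ ≡ 9 (mod 13) since 3·9 = 27 ≡ 1, so λ ≡ 7·9 ≡ 11.
  x = λ² - 2 - 2 = 121 - 4 ≡ 0; y = λ·(2 - 0) - 8 ≡ 1. → (0, 1)
3Q: (0, 1) + (2, 8). λ = (8 - 1)/(2 - 0) ≡ 7/2 mod 13. 2⁻¹ ≡ 7 (mod 13) since 2·7 = 14 ≡ 1, so λ ≡ 10.
  x = λ² - 0 - 2 = 100 - 2 ≡ 7; y = λ·(0 - 7) - 1 ≡ 7. → (7, 7)
4Q: (7, 7) + (2, 8). λ = (8 - 7)/(2 - 7) ≡ 1/8 mod 13. 8⁻¹ ≡ 5 (mod 13), so λ ≡ 5.
  x = λ² - 7 - 2 = 25 - 9 ≡ 3; y = λ·(7 - 3) - 7 ≡ 0. → (3, 0)
5Q: (3, 0) + (2, 8). λ = (8 - 0)/(2 - 3) ≡ 8/12 mod 13. 12⁻¹ ≡ 12 (mod 13) since 12·12 = 144 ≡ 1, so λ ≡ 5.
  x = λ² - 3 - 2 = 25 - 5 ≡ 7; y = λ·(3 - 7) - 0 ≡ 6. → (7, 6)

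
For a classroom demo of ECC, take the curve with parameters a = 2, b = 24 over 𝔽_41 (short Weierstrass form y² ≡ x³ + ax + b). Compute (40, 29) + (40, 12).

O

The two points share x = 40 and their y-coordinates satisfy 29 + 12 ≡ 0 (mod 41), so they are inverses. Their sum is 𝒪.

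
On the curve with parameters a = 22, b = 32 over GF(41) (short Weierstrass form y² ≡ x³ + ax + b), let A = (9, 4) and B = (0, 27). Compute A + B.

(9, 4) + (0, 27). λ = (27 - 4)/(0 - 9) ≡ 23/32 mod 41. 32⁻¹ ≡ 9 (mod 41) since 32·9 = 288 ≡ 1, so λ ≡ 2.
  x = λ² - 9 - 0 = 4 - 9 ≡ 36; y = λ·(9 - 36) - 4 ≡ 24. → (36, 24)

(36, 24)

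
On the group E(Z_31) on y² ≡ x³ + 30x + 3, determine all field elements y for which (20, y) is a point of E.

x³ + 30x + 3 = 8603 ≡ 16 (mod 31).
Square roots of 16 mod 31: 4 and 27 (since 4² = 16 ≡ 16).

4, 27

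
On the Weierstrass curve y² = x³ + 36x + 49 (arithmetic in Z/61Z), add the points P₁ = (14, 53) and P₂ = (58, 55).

(4, 14)

(14, 53) + (58, 55). λ = (55 - 53)/(58 - 14) ≡ 2/44 mod 61. 44⁻¹ ≡ 43 (mod 61), so λ ≡ 25.
  x = λ² - 14 - 58 = 625 - 72 ≡ 4; y = λ·(14 - 4) - 53 ≡ 14. → (4, 14)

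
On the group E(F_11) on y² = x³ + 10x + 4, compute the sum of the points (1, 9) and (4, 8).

(0, 9)

(1, 9) + (4, 8). λ = (8 - 9)/(4 - 1) ≡ 10/3 mod 11. 3⁻¹ ≡ 4 (mod 11) since 3·4 = 12 ≡ 1, so λ ≡ 7.
  x = λ² - 1 - 4 = 49 - 5 ≡ 0; y = λ·(1 - 0) - 9 ≡ 9. → (0, 9)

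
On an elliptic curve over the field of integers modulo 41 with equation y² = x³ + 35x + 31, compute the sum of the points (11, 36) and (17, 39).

(3, 9)

(11, 36) + (17, 39). λ = (39 - 36)/(17 - 11) ≡ 3/6 mod 41. 6⁻¹ ≡ 7 (mod 41) since 6·7 = 42 ≡ 1, so λ ≡ 21.
  x = λ² - 11 - 17 = 441 - 28 ≡ 3; y = λ·(11 - 3) - 36 ≡ 9. → (3, 9)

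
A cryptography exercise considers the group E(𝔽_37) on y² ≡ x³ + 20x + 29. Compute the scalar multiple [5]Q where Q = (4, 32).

Double-and-add on 5 = (101)₂. Start with Q = (4, 32) for the leading 1-bit.
double: tangent at (4, 32): λ = (3·4² + 20)/(2·32) ≡ 31/27. 27⁻¹ ≡ 11 (mod 37), so λ ≡ 31·11 ≡ 8.
  x = λ² - 4 - 4 = 64 - 8 ≡ 19; y = λ·(4 - 19) - 32 ≡ 33. → (19, 33)
double: tangent at (19, 33): λ = (3·19² + 20)/(2·33) ≡ 30/29. 29⁻¹ ≡ 23 (mod 37), so λ ≡ 30·23 ≡ 24.
  x = λ² - 19 - 19 = 576 - 38 ≡ 20; y = λ·(19 - 20) - 33 ≡ 17. → (20, 17)
add Q: (20, 17) + (4, 32). λ = (32 - 17)/(4 - 20) ≡ 15/21 mod 37. 21⁻¹ ≡ 30 (mod 37), so λ ≡ 6.
  x = λ² - 20 - 4 = 36 - 24 ≡ 12; y = λ·(20 - 12) - 17 ≡ 31. → (12, 31)

(12, 31)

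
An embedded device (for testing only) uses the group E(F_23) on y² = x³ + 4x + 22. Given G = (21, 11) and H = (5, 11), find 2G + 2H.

First 2G:
Repeated addition: build up to 2G.
2G: tangent at (21, 11): λ = (3·21² + 4)/(2·11) ≡ 16/22. 22⁻¹ ≡ 22 (mod 23), so λ ≡ 16·22 ≡ 7.
  x = λ² - 21 - 21 = 49 - 42 ≡ 7; y = λ·(21 - 7) - 11 ≡ 18. → (7, 18)
2G = (7, 18).
Next 2H:
Repeated addition: build up to 2H.
2H: tangent at (5, 11): λ = (3·5² + 4)/(2·11) ≡ 10/22. 22⁻¹ ≡ 22 (mod 23), so λ ≡ 10·22 ≡ 13.
  x = λ² - 5 - 5 = 169 - 10 ≡ 21; y = λ·(5 - 21) - 11 ≡ 11. → (21, 11)
2H = (21, 11).
Finally 2G + 2H:
(7, 18) + (21, 11). λ = (11 - 18)/(21 - 7) ≡ 16/14 mod 23. 14⁻¹ ≡ 5 (mod 23) since 14·5 = 70 ≡ 1, so λ ≡ 11.
  x = λ² - 7 - 21 = 121 - 28 ≡ 1; y = λ·(7 - 1) - 18 ≡ 2. → (1, 2)

(1, 2)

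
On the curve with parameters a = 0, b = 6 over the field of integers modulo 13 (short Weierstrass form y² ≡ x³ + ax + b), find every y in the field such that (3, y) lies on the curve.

x³ + 0x + 6 = 33 ≡ 7 (mod 13).
7 is a non-residue mod 13; no y exists.

none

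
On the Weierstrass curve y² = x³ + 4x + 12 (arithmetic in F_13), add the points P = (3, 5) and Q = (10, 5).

(0, 8)

(3, 5) + (10, 5). λ = (5 - 5)/(10 - 3) ≡ 0/7 mod 13. 7⁻¹ ≡ 2 (mod 13) since 7·2 = 14 ≡ 1, so λ ≡ 0.
  x = λ² - 3 - 10 = 0 - 13 ≡ 0; y = λ·(3 - 0) - 5 ≡ 8. → (0, 8)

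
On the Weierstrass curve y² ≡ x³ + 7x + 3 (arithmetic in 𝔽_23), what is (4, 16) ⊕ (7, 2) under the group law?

(4, 16) + (7, 2). λ = (2 - 16)/(7 - 4) ≡ 9/3 mod 23. 3⁻¹ ≡ 8 (mod 23) since 3·8 = 24 ≡ 1, so λ ≡ 3.
  x = λ² - 4 - 7 = 9 - 11 ≡ 21; y = λ·(4 - 21) - 16 ≡ 2. → (21, 2)

(21, 2)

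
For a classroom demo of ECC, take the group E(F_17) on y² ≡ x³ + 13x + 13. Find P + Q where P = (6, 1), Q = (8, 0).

(16, 4)

(6, 1) + (8, 0). λ = (0 - 1)/(8 - 6) ≡ 16/2 mod 17. 2⁻¹ ≡ 9 (mod 17) since 2·9 = 18 ≡ 1, so λ ≡ 8.
  x = λ² - 6 - 8 = 64 - 14 ≡ 16; y = λ·(6 - 16) - 1 ≡ 4. → (16, 4)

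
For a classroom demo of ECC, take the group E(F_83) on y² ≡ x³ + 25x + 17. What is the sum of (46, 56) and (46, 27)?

O

The two points share x = 46 and their y-coordinates satisfy 56 + 27 ≡ 0 (mod 83), so they are inverses. Their sum is O.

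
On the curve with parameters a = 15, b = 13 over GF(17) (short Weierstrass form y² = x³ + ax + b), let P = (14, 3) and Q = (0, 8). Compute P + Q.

(14, 3) + (0, 8). λ = (8 - 3)/(0 - 14) ≡ 5/3 mod 17. 3⁻¹ ≡ 6 (mod 17) since 3·6 = 18 ≡ 1, so λ ≡ 13.
  x = λ² - 14 - 0 = 169 - 14 ≡ 2; y = λ·(14 - 2) - 3 ≡ 0. → (2, 0)

(2, 0)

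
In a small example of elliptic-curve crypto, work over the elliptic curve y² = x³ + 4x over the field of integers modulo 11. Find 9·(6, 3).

(2, 7)

Write Q = (6, 3).
Repeated addition: build up to 9Q.
2Q: tangent at (6, 3): λ = (3·6² + 4)/(2·3) ≡ 2/6. 6⁻¹ ≡ 2 (mod 11), so λ ≡ 2·2 ≡ 4.
  x = λ² - 6 - 6 = 16 - 12 ≡ 4; y = λ·(6 - 4) - 3 ≡ 5. → (4, 5)
3Q: (4, 5) + (6, 3). λ = (3 - 5)/(6 - 4) ≡ 9/2 mod 11. 2⁻¹ ≡ 6 (mod 11) since 2·6 = 12 ≡ 1, so λ ≡ 10.
  x = λ² - 4 - 6 = 100 - 10 ≡ 2; y = λ·(4 - 2) - 5 ≡ 4. → (2, 4)
4Q: (2, 4) + (6, 3). λ = (3 - 4)/(6 - 2) ≡ 10/4 mod 11. 4⁻¹ ≡ 3 (mod 11), so λ ≡ 8.
  x = λ² - 2 - 6 = 64 - 8 ≡ 1; y = λ·(2 - 1) - 4 ≡ 4. → (1, 4)
5Q: (1, 4) + (6, 3). λ = (3 - 4)/(6 - 1) ≡ 10/5 mod 11. 5⁻¹ ≡ 9 (mod 11), so λ ≡ 2.
  x = λ² - 1 - 6 = 4 - 7 ≡ 8; y = λ·(1 - 8) - 4 ≡ 4. → (8, 4)
6Q: (8, 4) + (6, 3). λ = (3 - 4)/(6 - 8) ≡ 10/9 mod 11. 9⁻¹ ≡ 5 (mod 11), so λ ≡ 6.
  x = λ² - 8 - 6 = 36 - 14 ≡ 0; y = λ·(8 - 0) - 4 ≡ 0. → (0, 0)
7Q: (0, 0) + (6, 3). λ = (3 - 0)/(6 - 0) ≡ 3/6 mod 11. 6⁻¹ ≡ 2 (mod 11), so λ ≡ 6.
  x = λ² - 0 - 6 = 36 - 6 ≡ 8; y = λ·(0 - 8) - 0 ≡ 7. → (8, 7)
8Q: (8, 7) + (6, 3). λ = (3 - 7)/(6 - 8) ≡ 7/9 mod 11. 9⁻¹ ≡ 5 (mod 11), so λ ≡ 2.
  x = λ² - 8 - 6 = 4 - 14 ≡ 1; y = λ·(8 - 1) - 7 ≡ 7. → (1, 7)
9Q: (1, 7) + (6, 3). λ = (3 - 7)/(6 - 1) ≡ 7/5 mod 11. 5⁻¹ ≡ 9 (mod 11), so λ ≡ 8.
  x = λ² - 1 - 6 = 64 - 7 ≡ 2; y = λ·(1 - 2) - 7 ≡ 7. → (2, 7)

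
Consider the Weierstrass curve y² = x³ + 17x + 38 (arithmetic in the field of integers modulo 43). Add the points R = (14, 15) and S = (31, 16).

(14, 15) + (31, 16). λ = (16 - 15)/(31 - 14) ≡ 1/17 mod 43. 17⁻¹ ≡ 38 (mod 43), so λ ≡ 38.
  x = λ² - 14 - 31 = 1444 - 45 ≡ 23; y = λ·(14 - 23) - 15 ≡ 30. → (23, 30)

(23, 30)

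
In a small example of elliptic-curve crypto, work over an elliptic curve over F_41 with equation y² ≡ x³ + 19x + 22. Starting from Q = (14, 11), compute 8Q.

(15, 19)

Repeated addition: build up to 8Q.
2Q: tangent at (14, 11): λ = (3·14² + 19)/(2·11) ≡ 33/22. 22⁻¹ ≡ 28 (mod 41), so λ ≡ 33·28 ≡ 22.
  x = λ² - 14 - 14 = 484 - 28 ≡ 5; y = λ·(14 - 5) - 11 ≡ 23. → (5, 23)
3Q: (5, 23) + (14, 11). λ = (11 - 23)/(14 - 5) ≡ 29/9 mod 41. 9⁻¹ ≡ 32 (mod 41), so λ ≡ 26.
  x = λ² - 5 - 14 = 676 - 19 ≡ 1; y = λ·(5 - 1) - 23 ≡ 40. → (1, 40)
4Q: (1, 40) + (14, 11). λ = (11 - 40)/(14 - 1) ≡ 12/13 mod 41. 13⁻¹ ≡ 19 (mod 41), so λ ≡ 23.
  x = λ² - 1 - 14 = 529 - 15 ≡ 22; y = λ·(1 - 22) - 40 ≡ 10. → (22, 10)
5Q: (22, 10) + (14, 11). λ = (11 - 10)/(14 - 22) ≡ 1/33 mod 41. 33⁻¹ ≡ 5 (mod 41) since 33·5 = 165 ≡ 1, so λ ≡ 5.
  x = λ² - 22 - 14 = 25 - 36 ≡ 30; y = λ·(22 - 30) - 10 ≡ 32. → (30, 32)
6Q: (30, 32) + (14, 11). λ = (11 - 32)/(14 - 30) ≡ 20/25 mod 41. 25⁻¹ ≡ 23 (mod 41) since 25·23 = 575 ≡ 1, so λ ≡ 9.
  x = λ² - 30 - 14 = 81 - 44 ≡ 37; y = λ·(30 - 37) - 32 ≡ 28. → (37, 28)
7Q: (37, 28) + (14, 11). λ = (11 - 28)/(14 - 37) ≡ 24/18 mod 41. 18⁻¹ ≡ 16 (mod 41), so λ ≡ 15.
  x = λ² - 37 - 14 = 225 - 51 ≡ 10; y = λ·(37 - 10) - 28 ≡ 8. → (10, 8)
8Q: (10, 8) + (14, 11). λ = (11 - 8)/(14 - 10) ≡ 3/4 mod 41. 4⁻¹ ≡ 31 (mod 41) since 4·31 = 124 ≡ 1, so λ ≡ 11.
  x = λ² - 10 - 14 = 121 - 24 ≡ 15; y = λ·(10 - 15) - 8 ≡ 19. → (15, 19)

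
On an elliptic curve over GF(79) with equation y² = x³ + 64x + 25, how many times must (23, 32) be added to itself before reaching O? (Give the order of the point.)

9

2P: tangent at (23, 32): λ = (3·23² + 64)/(2·32) ≡ 71/64. 64⁻¹ ≡ 21 (mod 79), so λ ≡ 71·21 ≡ 69.
  x = λ² - 23 - 23 = 4761 - 46 ≡ 54; y = λ·(23 - 54) - 32 ≡ 41. → (54, 41)
3P: (54, 41) + (23, 32). λ = (32 - 41)/(23 - 54) ≡ 70/48 mod 79. 48⁻¹ ≡ 28 (mod 79) since 48·28 = 1344 ≡ 1, so λ ≡ 64.
  x = λ² - 54 - 23 = 4096 - 77 ≡ 69; y = λ·(54 - 69) - 41 ≡ 26. → (69, 26)
4P: (69, 26) + (23, 32). λ = (32 - 26)/(23 - 69) ≡ 6/33 mod 79. 33⁻¹ ≡ 12 (mod 79), so λ ≡ 72.
  x = λ² - 69 - 23 = 5184 - 92 ≡ 36; y = λ·(69 - 36) - 26 ≡ 59. → (36, 59)
5P: (36, 59) + (23, 32). λ = (32 - 59)/(23 - 36) ≡ 52/66 mod 79. 66⁻¹ ≡ 6 (mod 79), so λ ≡ 75.
  x = λ² - 36 - 23 = 5625 - 59 ≡ 36; y = λ·(36 - 36) - 59 ≡ 20. → (36, 20)
6P: (36, 20) + (23, 32). λ = (32 - 20)/(23 - 36) ≡ 12/66 mod 79. 66⁻¹ ≡ 6 (mod 79), so λ ≡ 72.
  x = λ² - 36 - 23 = 5184 - 59 ≡ 69; y = λ·(36 - 69) - 20 ≡ 53. → (69, 53)
7P: (69, 53) + (23, 32). λ = (32 - 53)/(23 - 69) ≡ 58/33 mod 79. 33⁻¹ ≡ 12 (mod 79) since 33·12 = 396 ≡ 1, so λ ≡ 64.
  x = λ² - 69 - 23 = 4096 - 92 ≡ 54; y = λ·(69 - 54) - 53 ≡ 38. → (54, 38)
8P: (54, 38) + (23, 32). λ = (32 - 38)/(23 - 54) ≡ 73/48 mod 79. 48⁻¹ ≡ 28 (mod 79) since 48·28 = 1344 ≡ 1, so λ ≡ 69.
  x = λ² - 54 - 23 = 4761 - 77 ≡ 23; y = λ·(54 - 23) - 38 ≡ 47. → (23, 47)
9P: (23, 47) + (23, 32): same x and y₁ ≡ -y₂, so the sum is O.
9P = O, so the order is 9.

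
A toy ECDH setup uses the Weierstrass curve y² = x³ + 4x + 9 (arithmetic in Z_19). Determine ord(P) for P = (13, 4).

9

2P: tangent at (13, 4): λ = (3·13² + 4)/(2·4) ≡ 17/8. 8⁻¹ ≡ 12 (mod 19), so λ ≡ 17·12 ≡ 14.
  x = λ² - 13 - 13 = 196 - 26 ≡ 18; y = λ·(13 - 18) - 4 ≡ 2. → (18, 2)
3P: (18, 2) + (13, 4). λ = (4 - 2)/(13 - 18) ≡ 2/14 mod 19. 14⁻¹ ≡ 15 (mod 19), so λ ≡ 11.
  x = λ² - 18 - 13 = 121 - 31 ≡ 14; y = λ·(18 - 14) - 2 ≡ 4. → (14, 4)
4P: (14, 4) + (13, 4). λ = (4 - 4)/(13 - 14) ≡ 0/18 mod 19. 18⁻¹ ≡ 18 (mod 19) since 18·18 = 324 ≡ 1, so λ ≡ 0.
  x = λ² - 14 - 13 = 0 - 27 ≡ 11; y = λ·(14 - 11) - 4 ≡ 15. → (11, 15)
5P: (11, 15) + (13, 4). λ = (4 - 15)/(13 - 11) ≡ 8/2 mod 19. 2⁻¹ ≡ 10 (mod 19), so λ ≡ 4.
  x = λ² - 11 - 13 = 16 - 24 ≡ 11; y = λ·(11 - 11) - 15 ≡ 4. → (11, 4)
6P: (11, 4) + (13, 4). λ = (4 - 4)/(13 - 11) ≡ 0/2 mod 19. 2⁻¹ ≡ 10 (mod 19) since 2·10 = 20 ≡ 1, so λ ≡ 0.
  x = λ² - 11 - 13 = 0 - 24 ≡ 14; y = λ·(11 - 14) - 4 ≡ 15. → (14, 15)
7P: (14, 15) + (13, 4). λ = (4 - 15)/(13 - 14) ≡ 8/18 mod 19. 18⁻¹ ≡ 18 (mod 19), so λ ≡ 11.
  x = λ² - 14 - 13 = 121 - 27 ≡ 18; y = λ·(14 - 18) - 15 ≡ 17. → (18, 17)
8P: (18, 17) + (13, 4). λ = (4 - 17)/(13 - 18) ≡ 6/14 mod 19. 14⁻¹ ≡ 15 (mod 19), so λ ≡ 14.
  x = λ² - 18 - 13 = 196 - 31 ≡ 13; y = λ·(18 - 13) - 17 ≡ 15. → (13, 15)
9P: (13, 15) + (13, 4): same x and y₁ ≡ -y₂, so the sum is the point at infinity.
9P = the point at infinity, so the order is 9.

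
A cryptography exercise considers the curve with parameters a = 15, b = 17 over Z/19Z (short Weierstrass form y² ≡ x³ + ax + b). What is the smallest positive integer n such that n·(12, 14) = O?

2P: tangent at (12, 14): λ = (3·12² + 15)/(2·14) ≡ 10/9. 9⁻¹ ≡ 17 (mod 19), so λ ≡ 10·17 ≡ 18.
  x = λ² - 12 - 12 = 324 - 24 ≡ 15; y = λ·(12 - 15) - 14 ≡ 8. → (15, 8)
3P: (15, 8) + (12, 14). λ = (14 - 8)/(12 - 15) ≡ 6/16 mod 19. 16⁻¹ ≡ 6 (mod 19) since 16·6 = 96 ≡ 1, so λ ≡ 17.
  x = λ² - 15 - 12 = 289 - 27 ≡ 15; y = λ·(15 - 15) - 8 ≡ 11. → (15, 11)
4P: (15, 11) + (12, 14). λ = (14 - 11)/(12 - 15) ≡ 3/16 mod 19. 16⁻¹ ≡ 6 (mod 19), so λ ≡ 18.
  x = λ² - 15 - 12 = 324 - 27 ≡ 12; y = λ·(15 - 12) - 11 ≡ 5. → (12, 5)
5P: (12, 5) + (12, 14): same x and y₁ ≡ -y₂, so the sum is O.
5P = O, so the order is 5.

5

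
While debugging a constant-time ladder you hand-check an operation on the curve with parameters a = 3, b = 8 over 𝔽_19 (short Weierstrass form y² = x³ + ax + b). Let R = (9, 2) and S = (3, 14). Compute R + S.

(9, 2) + (3, 14). λ = (14 - 2)/(3 - 9) ≡ 12/13 mod 19. 13⁻¹ ≡ 3 (mod 19), so λ ≡ 17.
  x = λ² - 9 - 3 = 289 - 12 ≡ 11; y = λ·(9 - 11) - 2 ≡ 2. → (11, 2)

(11, 2)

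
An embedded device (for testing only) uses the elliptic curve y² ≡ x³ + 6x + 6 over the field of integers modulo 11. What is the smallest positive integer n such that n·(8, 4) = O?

7

2P: tangent at (8, 4): λ = (3·8² + 6)/(2·4) ≡ 0/8. 8⁻¹ ≡ 7 (mod 11), so λ ≡ 0·7 ≡ 0.
  x = λ² - 8 - 8 = 0 - 16 ≡ 6; y = λ·(8 - 6) - 4 ≡ 7. → (6, 7)
3P: (6, 7) + (8, 4). λ = (4 - 7)/(8 - 6) ≡ 8/2 mod 11. 2⁻¹ ≡ 6 (mod 11), so λ ≡ 4.
  x = λ² - 6 - 8 = 16 - 14 ≡ 2; y = λ·(6 - 2) - 7 ≡ 9. → (2, 9)
4P: (2, 9) + (8, 4). λ = (4 - 9)/(8 - 2) ≡ 6/6 mod 11. 6⁻¹ ≡ 2 (mod 11), so λ ≡ 1.
  x = λ² - 2 - 8 = 1 - 10 ≡ 2; y = λ·(2 - 2) - 9 ≡ 2. → (2, 2)
5P: (2, 2) + (8, 4). λ = (4 - 2)/(8 - 2) ≡ 2/6 mod 11. 6⁻¹ ≡ 2 (mod 11), so λ ≡ 4.
  x = λ² - 2 - 8 = 16 - 10 ≡ 6; y = λ·(2 - 6) - 2 ≡ 4. → (6, 4)
6P: (6, 4) + (8, 4). λ = (4 - 4)/(8 - 6) ≡ 0/2 mod 11. 2⁻¹ ≡ 6 (mod 11), so λ ≡ 0.
  x = λ² - 6 - 8 = 0 - 14 ≡ 8; y = λ·(6 - 8) - 4 ≡ 7. → (8, 7)
7P: (8, 7) + (8, 4): same x and y₁ ≡ -y₂, so the sum is O.
7P = O, so the order is 7.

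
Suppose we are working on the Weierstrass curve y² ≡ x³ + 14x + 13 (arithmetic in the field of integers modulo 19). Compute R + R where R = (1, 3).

(15, 8)

tangent at (1, 3): λ = (3·1² + 14)/(2·3) ≡ 17/6. 6⁻¹ ≡ 16 (mod 19), so λ ≡ 17·16 ≡ 6.
  x = λ² - 1 - 1 = 36 - 2 ≡ 15; y = λ·(1 - 15) - 3 ≡ 8. → (15, 8)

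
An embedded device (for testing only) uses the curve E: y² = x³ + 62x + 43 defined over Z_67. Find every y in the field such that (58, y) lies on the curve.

30, 37

x³ + 62x + 43 = 198751 ≡ 29 (mod 67).
Square roots of 29 mod 67: 30 and 37 (since 30² = 900 ≡ 29).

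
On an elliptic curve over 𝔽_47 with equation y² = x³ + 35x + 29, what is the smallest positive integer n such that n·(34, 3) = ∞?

12

2P: tangent at (34, 3): λ = (3·34² + 35)/(2·3) ≡ 25/6. 6⁻¹ ≡ 8 (mod 47), so λ ≡ 25·8 ≡ 12.
  x = λ² - 34 - 34 = 144 - 68 ≡ 29; y = λ·(34 - 29) - 3 ≡ 10. → (29, 10)
3P: (29, 10) + (34, 3). λ = (3 - 10)/(34 - 29) ≡ 40/5 mod 47. 5⁻¹ ≡ 19 (mod 47) since 5·19 = 95 ≡ 1, so λ ≡ 8.
  x = λ² - 29 - 34 = 64 - 63 ≡ 1; y = λ·(29 - 1) - 10 ≡ 26. → (1, 26)
4P: (1, 26) + (34, 3). λ = (3 - 26)/(34 - 1) ≡ 24/33 mod 47. 33⁻¹ ≡ 10 (mod 47) since 33·10 = 330 ≡ 1, so λ ≡ 5.
  x = λ² - 1 - 34 = 25 - 35 ≡ 37; y = λ·(1 - 37) - 26 ≡ 29. → (37, 29)
5P: (37, 29) + (34, 3). λ = (3 - 29)/(34 - 37) ≡ 21/44 mod 47. 44⁻¹ ≡ 31 (mod 47), so λ ≡ 40.
  x = λ² - 37 - 34 = 1600 - 71 ≡ 25; y = λ·(37 - 25) - 29 ≡ 28. → (25, 28)
6P: (25, 28) + (34, 3). λ = (3 - 28)/(34 - 25) ≡ 22/9 mod 47. 9⁻¹ ≡ 21 (mod 47) since 9·21 = 189 ≡ 1, so λ ≡ 39.
  x = λ² - 25 - 34 = 1521 - 59 ≡ 5; y = λ·(25 - 5) - 28 ≡ 0. → (5, 0)
7P: (5, 0) + (34, 3). λ = (3 - 0)/(34 - 5) ≡ 3/29 mod 47. 29⁻¹ ≡ 13 (mod 47) since 29·13 = 377 ≡ 1, so λ ≡ 39.
  x = λ² - 5 - 34 = 1521 - 39 ≡ 25; y = λ·(5 - 25) - 0 ≡ 19. → (25, 19)
8P: (25, 19) + (34, 3). λ = (3 - 19)/(34 - 25) ≡ 31/9 mod 47. 9⁻¹ ≡ 21 (mod 47) since 9·21 = 189 ≡ 1, so λ ≡ 40.
  x = λ² - 25 - 34 = 1600 - 59 ≡ 37; y = λ·(25 - 37) - 19 ≡ 18. → (37, 18)
9P: (37, 18) + (34, 3). λ = (3 - 18)/(34 - 37) ≡ 32/44 mod 47. 44⁻¹ ≡ 31 (mod 47), so λ ≡ 5.
  x = λ² - 37 - 34 = 25 - 71 ≡ 1; y = λ·(37 - 1) - 18 ≡ 21. → (1, 21)
10P: (1, 21) + (34, 3). λ = (3 - 21)/(34 - 1) ≡ 29/33 mod 47. 33⁻¹ ≡ 10 (mod 47) since 33·10 = 330 ≡ 1, so λ ≡ 8.
  x = λ² - 1 - 34 = 64 - 35 ≡ 29; y = λ·(1 - 29) - 21 ≡ 37. → (29, 37)
11P: (29, 37) + (34, 3). λ = (3 - 37)/(34 - 29) ≡ 13/5 mod 47. 5⁻¹ ≡ 19 (mod 47) since 5·19 = 95 ≡ 1, so λ ≡ 12.
  x = λ² - 29 - 34 = 144 - 63 ≡ 34; y = λ·(29 - 34) - 37 ≡ 44. → (34, 44)
12P: (34, 44) + (34, 3): same x and y₁ ≡ -y₂, so the sum is ∞.
12P = ∞, so the order is 12.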